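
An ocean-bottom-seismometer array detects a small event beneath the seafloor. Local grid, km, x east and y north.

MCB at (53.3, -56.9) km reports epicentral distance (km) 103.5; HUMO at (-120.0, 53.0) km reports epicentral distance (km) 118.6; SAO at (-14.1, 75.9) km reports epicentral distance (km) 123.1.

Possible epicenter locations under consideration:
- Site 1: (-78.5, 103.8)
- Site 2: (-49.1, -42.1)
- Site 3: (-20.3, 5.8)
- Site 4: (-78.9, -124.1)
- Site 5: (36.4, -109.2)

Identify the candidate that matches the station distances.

For each candidate, compare |candidate − station| to the reported distance:
Site 1: residuals MCB 104.3, HUMO 53.0, SAO 52.9 → max 104.3 km
Site 2: residuals MCB 0.0, HUMO 0.0, SAO 0.0 → max 0.0 km
Site 3: residuals MCB 6.8, HUMO 8.3, SAO 52.7 → max 52.7 km
Site 4: residuals MCB 44.8, HUMO 63.2, SAO 87.1 → max 87.1 km
Site 5: residuals MCB 48.5, HUMO 106.7, SAO 68.8 → max 106.7 km
Only Site 2 has all residuals ≈ 0.

Site 2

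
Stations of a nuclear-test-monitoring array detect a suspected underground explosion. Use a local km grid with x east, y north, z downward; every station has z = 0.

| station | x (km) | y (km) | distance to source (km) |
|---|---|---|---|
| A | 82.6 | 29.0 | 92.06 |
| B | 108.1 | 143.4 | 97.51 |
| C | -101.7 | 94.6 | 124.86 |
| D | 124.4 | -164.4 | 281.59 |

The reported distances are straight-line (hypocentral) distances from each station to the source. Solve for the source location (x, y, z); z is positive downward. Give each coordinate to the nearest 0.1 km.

Each station gives a sphere (x−x_i)² + (y−y_i)² + z² = d_i² (stations at z=0).
Subtracting the A sphere from B and C: z² cancels, leaving linear equations in x and y:
51.0 x + 228.8 y = 23552.25
-368.6 x + 131.2 y = 4513.31
Solving: x ≈ 22.602, y ≈ 97.900 km (keep extra digits for the depth step; rounded: 22.6, 97.9).
Then from the A sphere: z² = 92.06² − (x − 82.6)² − (y − 29.0)² with x = 22.602, y = 97.900, so z ≈ 11.317 ≈ 11.3 km.

(22.6, 97.9, 11.3)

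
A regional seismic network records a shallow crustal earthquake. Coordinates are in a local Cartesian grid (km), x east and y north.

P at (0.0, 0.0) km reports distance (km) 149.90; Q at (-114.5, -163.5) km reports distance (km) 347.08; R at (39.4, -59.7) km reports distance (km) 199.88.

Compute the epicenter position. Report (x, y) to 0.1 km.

Circle about each station: x² + y² = 149.90²; (x + 114.5)² + (y + 163.5)² = 347.08²; (x − 39.4)² + (y + 59.7)² = 199.88².
Subtracting the P equation from the Q and R equations removes the quadratic terms:
-229.0 x − 327.0 y = -58152.02
78.8 x − 119.4 y = -12365.55
Solving the 2×2 system: x ≈ 54.6, y ≈ 139.6 km.
Check against P (with the unrounded x, y): √(x²+y²) = 149.90 ≈ 149.90 km. ✓

54.6 km east, 139.6 km north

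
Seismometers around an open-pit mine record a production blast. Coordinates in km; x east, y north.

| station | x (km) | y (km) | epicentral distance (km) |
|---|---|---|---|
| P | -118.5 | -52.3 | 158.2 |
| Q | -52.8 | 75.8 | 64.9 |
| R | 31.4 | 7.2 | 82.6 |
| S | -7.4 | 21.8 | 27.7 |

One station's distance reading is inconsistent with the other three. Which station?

R

Solve using three stations at a time. Using P, Q, S (subtract circle equations pairwise → linear system) gives (x, y) ≈ (5.1, 46.5).
Distances from that point to each station vs reported:
  P: calculated 158.2 vs reported 158.2 → residual 0.0 km
  Q: calculated 64.9 vs reported 64.9 → residual 0.0 km
  R: calculated 47.3 vs reported 82.6 → residual 35.3 km
  S: calculated 27.6 vs reported 27.7 → residual 0.1 km
P, Q, S are mutually consistent (residuals ≈ 0); R is off by 35.3 km.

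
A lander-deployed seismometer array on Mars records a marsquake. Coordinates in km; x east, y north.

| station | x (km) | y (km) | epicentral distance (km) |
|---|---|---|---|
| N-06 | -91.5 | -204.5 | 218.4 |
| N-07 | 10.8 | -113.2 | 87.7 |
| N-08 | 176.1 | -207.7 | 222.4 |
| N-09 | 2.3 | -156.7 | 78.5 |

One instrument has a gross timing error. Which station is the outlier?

Solve using three stations at a time. Using N-06, N-07, N-08 (subtract circle equations pairwise → linear system) gives (x, y) ≈ (41.1, -31.0).
Distances from that point to each station vs reported:
  N-06: calculated 218.4 vs reported 218.4 → residual 0.0 km
  N-07: calculated 87.6 vs reported 87.7 → residual 0.1 km
  N-08: calculated 222.4 vs reported 222.4 → residual 0.0 km
  N-09: calculated 131.5 vs reported 78.5 → residual 53.0 km
N-06, N-07, N-08 are mutually consistent (residuals ≈ 0); N-09 is off by 53.0 km.

N-09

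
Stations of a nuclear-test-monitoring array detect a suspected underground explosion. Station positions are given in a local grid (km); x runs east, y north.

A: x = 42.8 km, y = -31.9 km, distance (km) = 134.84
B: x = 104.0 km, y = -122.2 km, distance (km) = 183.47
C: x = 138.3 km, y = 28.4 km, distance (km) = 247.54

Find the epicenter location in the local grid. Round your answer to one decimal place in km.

Circle about each station: (x − 42.8)² + (y + 31.9)² = 134.84²; (x − 104.0)² + (y + 122.2)² = 183.47²; (x − 138.3)² + (y − 28.4)² = 247.54².
Subtracting the A equation from the B and C equations removes the quadratic terms:
122.4 x − 180.6 y = 7419.97
191.0 x + 120.6 y = -26010.23
Solving the 2×2 system: x ≈ -77.2, y ≈ -93.4 km.
Check against A (with the unrounded x, y): √((x − 42.8)²+(y + 31.9)²) = 134.85 ≈ 134.84 km. ✓

-77.2 km east, -93.4 km north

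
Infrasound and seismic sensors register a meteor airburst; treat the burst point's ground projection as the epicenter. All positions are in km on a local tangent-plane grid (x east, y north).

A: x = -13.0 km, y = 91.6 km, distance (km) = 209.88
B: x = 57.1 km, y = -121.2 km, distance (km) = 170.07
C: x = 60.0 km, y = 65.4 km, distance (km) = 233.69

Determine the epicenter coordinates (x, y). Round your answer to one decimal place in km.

Circle about each station: (x + 13.0)² + (y − 91.6)² = 209.88²; (x − 57.1)² + (y + 121.2)² = 170.07²; (x − 60.0)² + (y − 65.4)² = 233.69².
Subtracting the A equation from the B and C equations removes the quadratic terms:
140.2 x − 425.6 y = 24516.10
146.0 x − 52.4 y = -11243.80
Solving the 2×2 system: x ≈ -110.8, y ≈ -94.1 km.

-110.8 km east, -94.1 km north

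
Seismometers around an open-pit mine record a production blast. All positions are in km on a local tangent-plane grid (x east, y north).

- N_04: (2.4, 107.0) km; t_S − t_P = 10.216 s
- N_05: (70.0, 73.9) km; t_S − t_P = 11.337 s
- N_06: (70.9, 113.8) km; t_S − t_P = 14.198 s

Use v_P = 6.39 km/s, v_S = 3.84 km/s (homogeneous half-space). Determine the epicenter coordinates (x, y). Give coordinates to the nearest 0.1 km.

(-19.2, 11.1)

Distance from S−P lag: d = Δt · v_P v_S / (v_P − v_S) = Δt · (6.39·3.84)/(6.39−3.84) ≈ 9.6226·Δt.
So d_N_04 = 98.30, d_N_05 = 109.09, d_N_06 = 136.62 km.
Circle about each station: (x − 2.4)² + (y − 107.0)² = 98.30²; (x − 70.0)² + (y − 73.9)² = 109.09²; (x − 70.9)² + (y − 113.8)² = 136.62².
Subtracting the N_04 equation from the N_05 and N_06 equations removes the quadratic terms:
135.2 x − 66.2 y = -3331.29
137.0 x + 13.6 y = -2479.64
Solving the 2×2 system: x ≈ -19.2, y ≈ 11.1 km.
Check against N_04 (with the unrounded x, y): √((x − 2.4)²+(y − 107.0)²) = 98.30 ≈ 98.30 km. ✓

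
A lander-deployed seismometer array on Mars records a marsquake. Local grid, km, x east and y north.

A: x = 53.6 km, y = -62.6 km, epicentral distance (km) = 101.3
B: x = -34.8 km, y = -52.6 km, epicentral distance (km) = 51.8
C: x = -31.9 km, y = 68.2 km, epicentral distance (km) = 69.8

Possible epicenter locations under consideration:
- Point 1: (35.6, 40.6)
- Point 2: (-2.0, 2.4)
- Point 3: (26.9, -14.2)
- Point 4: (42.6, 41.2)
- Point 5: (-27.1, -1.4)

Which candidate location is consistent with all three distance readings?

Point 5

For each candidate, compare |candidate − station| to the reported distance:
Point 1: residuals A 3.5, B 65.0, C 3.1 → max 65.0 km
Point 2: residuals A 15.8, B 12.2, C 2.5 → max 15.8 km
Point 3: residuals A 46.0, B 20.9, C 31.4 → max 46.0 km
Point 4: residuals A 3.1, B 69.8, C 9.4 → max 69.8 km
Point 5: residuals A 0.0, B 0.0, C 0.0 → max 0.0 km
Only Point 5 has all residuals ≈ 0.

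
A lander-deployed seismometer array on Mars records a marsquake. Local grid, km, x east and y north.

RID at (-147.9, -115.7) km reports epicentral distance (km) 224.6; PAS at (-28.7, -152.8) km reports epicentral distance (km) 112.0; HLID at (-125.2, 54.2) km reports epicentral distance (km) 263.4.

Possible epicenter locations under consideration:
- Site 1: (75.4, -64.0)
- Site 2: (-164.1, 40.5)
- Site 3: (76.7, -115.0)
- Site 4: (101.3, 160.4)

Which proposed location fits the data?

Site 3

For each candidate, compare |candidate − station| to the reported distance:
Site 1: residuals RID 4.6, PAS 24.8, HLID 30.6 → max 30.6 km
Site 2: residuals RID 67.6, PAS 124.0, HLID 222.2 → max 222.2 km
Site 3: residuals RID 0.0, PAS 0.0, HLID 0.0 → max 0.0 km
Site 4: residuals RID 147.3, PAS 227.1, HLID 13.2 → max 227.1 km
Only Site 3 has all residuals ≈ 0.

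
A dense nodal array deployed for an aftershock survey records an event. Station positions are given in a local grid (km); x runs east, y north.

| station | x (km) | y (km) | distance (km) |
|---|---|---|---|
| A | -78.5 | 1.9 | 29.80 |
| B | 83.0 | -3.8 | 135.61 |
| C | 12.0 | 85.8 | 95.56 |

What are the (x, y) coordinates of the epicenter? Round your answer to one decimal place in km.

Circle about each station: (x + 78.5)² + (y − 1.9)² = 29.80²; (x − 83.0)² + (y + 3.8)² = 135.61²; (x − 12.0)² + (y − 85.8)² = 95.56².
Subtracting the A equation from the B and C equations removes the quadratic terms:
323.0 x − 11.4 y = -16764.45
181.0 x + 167.8 y = -6903.89
Solving the 2×2 system: x ≈ -51.4, y ≈ 14.3 km.
Check against A (with the unrounded x, y): √((x + 78.5)²+(y − 1.9)²) = 29.80 ≈ 29.80 km. ✓

-51.4 km east, 14.3 km north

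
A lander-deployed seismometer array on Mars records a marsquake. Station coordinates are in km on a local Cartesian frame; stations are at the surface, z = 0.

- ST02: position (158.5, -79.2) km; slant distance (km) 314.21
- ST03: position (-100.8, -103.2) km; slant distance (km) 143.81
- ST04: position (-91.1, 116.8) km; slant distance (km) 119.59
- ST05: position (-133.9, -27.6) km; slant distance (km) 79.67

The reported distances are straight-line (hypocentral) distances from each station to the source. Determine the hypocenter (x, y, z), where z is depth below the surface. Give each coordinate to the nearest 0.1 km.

(-132.2, 22.9, 61.6)

Each station gives a sphere (x−x_i)² + (y−y_i)² + z² = d_i² (stations at z=0).
Subtracting the ST02 sphere from ST03 and ST04: z² cancels, leaving linear equations in x and y:
-518.6 x − 48.0 y = 67462.60
-499.2 x + 392.0 y = 74972.72
Solving: x ≈ -132.205, y ≈ 22.898 km (keep extra digits for the depth step; rounded: -132.2, 22.9).
Then from the ST02 sphere: z² = 314.21² − (x − 158.5)² − (y + 79.2)² with x = -132.205, y = 22.898, so z ≈ 61.600 ≈ 61.6 km.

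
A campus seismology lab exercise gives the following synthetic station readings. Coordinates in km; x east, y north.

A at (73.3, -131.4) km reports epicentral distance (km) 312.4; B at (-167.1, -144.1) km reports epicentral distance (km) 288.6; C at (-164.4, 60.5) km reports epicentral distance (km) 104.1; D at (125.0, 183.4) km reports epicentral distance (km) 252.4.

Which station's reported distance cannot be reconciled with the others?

D

Solve using three stations at a time. Using A, B, C (subtract circle equations pairwise → linear system) gives (x, y) ≈ (-91.0, 134.3).
Distances from that point to each station vs reported:
  A: calculated 312.4 vs reported 312.4 → residual 0.0 km
  B: calculated 288.6 vs reported 288.6 → residual 0.0 km
  C: calculated 104.1 vs reported 104.1 → residual 0.0 km
  D: calculated 221.5 vs reported 252.4 → residual 30.9 km
A, B, C are mutually consistent (residuals ≈ 0); D is off by 30.9 km.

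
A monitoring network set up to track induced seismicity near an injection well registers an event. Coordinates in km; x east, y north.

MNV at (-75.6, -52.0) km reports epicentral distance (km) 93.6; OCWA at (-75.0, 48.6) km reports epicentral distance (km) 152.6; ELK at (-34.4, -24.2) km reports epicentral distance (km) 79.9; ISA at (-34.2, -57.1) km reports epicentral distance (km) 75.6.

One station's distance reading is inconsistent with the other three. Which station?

MNV

Solve using three stations at a time. Using OCWA, ELK, ISA (subtract circle equations pairwise → linear system) gives (x, y) ≈ (41.3, -50.4).
Distances from that point to each station vs reported:
  MNV: calculated 116.9 vs reported 93.6 → residual 23.3 km
  OCWA: calculated 152.7 vs reported 152.6 → residual 0.1 km
  ELK: calculated 80.1 vs reported 79.9 → residual 0.2 km
  ISA: calculated 75.8 vs reported 75.6 → residual 0.2 km
OCWA, ELK, ISA are mutually consistent (residuals ≈ 0); MNV is off by 23.3 km.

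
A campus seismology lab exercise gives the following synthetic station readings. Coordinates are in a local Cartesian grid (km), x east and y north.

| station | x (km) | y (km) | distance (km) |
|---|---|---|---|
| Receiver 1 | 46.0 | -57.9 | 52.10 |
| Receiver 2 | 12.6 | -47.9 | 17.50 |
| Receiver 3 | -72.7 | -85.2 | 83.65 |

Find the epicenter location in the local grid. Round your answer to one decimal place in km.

x ≈ -2.7 km, y ≈ -39.4 km

Circle about each station: (x − 46.0)² + (y + 57.9)² = 52.10²; (x − 12.6)² + (y + 47.9)² = 17.50²; (x + 72.7)² + (y + 85.2)² = 83.65².
Subtracting the Receiver 1 equation from the Receiver 2 and Receiver 3 equations removes the quadratic terms:
-66.8 x + 20.0 y = -607.08
-237.4 x − 54.6 y = 2793.01
Solving the 2×2 system: x ≈ -2.7, y ≈ -39.4 km.
Check against Receiver 1 (with the unrounded x, y): √((x − 46.0)²+(y + 57.9)²) = 52.10 ≈ 52.10 km. ✓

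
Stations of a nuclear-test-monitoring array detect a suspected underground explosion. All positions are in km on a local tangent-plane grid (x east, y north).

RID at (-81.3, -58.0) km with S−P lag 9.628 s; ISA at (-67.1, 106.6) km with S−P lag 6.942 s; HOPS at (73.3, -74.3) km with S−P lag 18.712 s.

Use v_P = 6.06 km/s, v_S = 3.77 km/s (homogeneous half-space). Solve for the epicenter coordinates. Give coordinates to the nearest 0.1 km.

Distance from S−P lag: d = Δt · v_P v_S / (v_P − v_S) = Δt · (6.06·3.77)/(6.06−3.77) ≈ 9.9765·Δt.
So d_RID = 96.05, d_ISA = 69.26, d_HOPS = 186.68 km.
Circle about each station: (x + 81.3)² + (y + 58.0)² = 96.05²; (x + 67.1)² + (y − 106.6)² = 69.26²; (x − 73.3)² + (y + 74.3)² = 186.68².
Subtracting the RID equation from the ISA and HOPS equations removes the quadratic terms:
28.4 x + 329.2 y = 10320.93
309.2 x − 32.6 y = -24704.13
Solving the 2×2 system: x ≈ -75.9, y ≈ 37.9 km.

(-75.9, 37.9)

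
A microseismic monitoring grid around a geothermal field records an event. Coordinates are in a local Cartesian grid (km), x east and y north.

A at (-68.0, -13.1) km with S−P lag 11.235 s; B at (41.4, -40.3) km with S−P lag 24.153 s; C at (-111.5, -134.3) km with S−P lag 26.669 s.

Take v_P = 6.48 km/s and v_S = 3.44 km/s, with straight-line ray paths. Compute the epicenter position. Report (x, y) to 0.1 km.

-103.8 km east, 61.1 km north

Distance from S−P lag: d = Δt · v_P v_S / (v_P − v_S) = Δt · (6.48·3.44)/(6.48−3.44) ≈ 7.3326·Δt.
So d_A = 82.38, d_B = 177.11, d_C = 195.55 km.
Circle about each station: (x + 68.0)² + (y + 13.1)² = 82.38²; (x − 41.4)² + (y + 40.3)² = 177.11²; (x + 111.5)² + (y + 134.3)² = 195.55².
Subtracting the A equation from the B and C equations removes the quadratic terms:
218.8 x − 54.4 y = -26039.05
-87.0 x − 242.4 y = -5780.21
Solving the 2×2 system: x ≈ -103.8, y ≈ 61.1 km.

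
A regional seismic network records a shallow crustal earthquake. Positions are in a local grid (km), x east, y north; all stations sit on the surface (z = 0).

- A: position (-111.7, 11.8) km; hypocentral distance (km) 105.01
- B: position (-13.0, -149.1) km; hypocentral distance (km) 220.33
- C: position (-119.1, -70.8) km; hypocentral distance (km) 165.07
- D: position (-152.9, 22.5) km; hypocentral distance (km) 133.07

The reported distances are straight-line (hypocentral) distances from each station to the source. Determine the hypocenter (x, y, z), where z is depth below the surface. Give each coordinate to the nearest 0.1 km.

Each station gives a sphere (x−x_i)² + (y−y_i)² + z² = d_i² (stations at z=0).
Subtracting the A sphere from B and C: z² cancels, leaving linear equations in x and y:
197.4 x − 321.8 y = -27734.53
-14.8 x − 165.2 y = -9639.68
Solving: x ≈ -39.592, y ≈ 61.899 km (keep extra digits for the depth step; rounded: -39.6, 61.9).
Then from the A sphere: z² = 105.01² − (x + 111.7)² − (y − 11.8)² with x = -39.592, y = 61.899, so z ≈ 57.599 ≈ 57.6 km.

x ≈ -39.6 km, y ≈ 61.9 km, depth ≈ 57.6 km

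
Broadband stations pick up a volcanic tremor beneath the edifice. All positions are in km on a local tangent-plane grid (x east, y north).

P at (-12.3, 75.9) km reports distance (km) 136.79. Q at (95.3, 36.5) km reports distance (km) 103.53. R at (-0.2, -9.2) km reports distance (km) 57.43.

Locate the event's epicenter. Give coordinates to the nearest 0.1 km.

Circle about each station: (x + 12.3)² + (y − 75.9)² = 136.79²; (x − 95.3)² + (y − 36.5)² = 103.53²; (x + 0.2)² + (y + 9.2)² = 57.43².
Subtracting pairs of circle equations eliminates x²+y² and gives linear equations (the radical axes):
215.2 x − 78.8 y = 12495.28
24.2 x − 170.2 y = 9585.88
Solving the 2×2 system: x ≈ 39.5, y ≈ -50.7 km.

x ≈ 39.5 km, y ≈ -50.7 km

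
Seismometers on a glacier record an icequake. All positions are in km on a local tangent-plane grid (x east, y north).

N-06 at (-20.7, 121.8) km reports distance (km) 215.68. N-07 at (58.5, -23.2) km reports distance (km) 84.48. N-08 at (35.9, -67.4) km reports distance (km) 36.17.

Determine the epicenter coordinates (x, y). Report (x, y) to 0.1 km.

x ≈ 9.2 km, y ≈ -91.8 km

Circle about each station: (x + 20.7)² + (y − 121.8)² = 215.68²; (x − 58.5)² + (y + 23.2)² = 84.48²; (x − 35.9)² + (y + 67.4)² = 36.17².
Subtracting the N-06 equation from the N-07 and N-08 equations removes the quadratic terms:
158.4 x − 290.0 y = 28077.75
113.2 x − 378.4 y = 35777.43
Solving the 2×2 system: x ≈ 9.2, y ≈ -91.8 km.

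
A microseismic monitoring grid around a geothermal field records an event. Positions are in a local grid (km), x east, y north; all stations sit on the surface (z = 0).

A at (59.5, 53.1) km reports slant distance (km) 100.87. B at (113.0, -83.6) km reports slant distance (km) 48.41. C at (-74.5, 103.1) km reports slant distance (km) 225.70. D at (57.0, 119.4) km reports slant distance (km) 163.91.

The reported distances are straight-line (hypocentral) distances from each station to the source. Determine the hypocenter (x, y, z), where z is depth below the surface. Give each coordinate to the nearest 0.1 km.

Each station gives a sphere (x−x_i)² + (y−y_i)² + z² = d_i² (stations at z=0).
Subtracting the A sphere from B and C: z² cancels, leaving linear equations in x and y:
107.0 x − 273.4 y = 21229.33
-268.0 x + 100.0 y = -30945.73
Solving: x ≈ 101.287, y ≈ -38.009 km (keep extra digits for the depth step; rounded: 101.3, -38.0).
Then from the A sphere: z² = 100.87² − (x − 59.5)² − (y − 53.1)² with x = 101.287, y = -38.009, so z ≈ 11.303 ≈ 11.3 km.

(101.3, -38.0, 11.3)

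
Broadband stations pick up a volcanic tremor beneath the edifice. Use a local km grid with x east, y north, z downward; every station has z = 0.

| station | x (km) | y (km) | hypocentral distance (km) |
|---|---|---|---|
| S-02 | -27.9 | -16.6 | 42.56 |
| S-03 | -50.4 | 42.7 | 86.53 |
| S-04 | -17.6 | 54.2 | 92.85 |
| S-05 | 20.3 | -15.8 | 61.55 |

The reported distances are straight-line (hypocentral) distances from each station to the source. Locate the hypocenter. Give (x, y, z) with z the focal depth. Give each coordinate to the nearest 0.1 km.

x ≈ -24.1 km, y ≈ -29.1 km, depth ≈ 40.5 km

Each station gives a sphere (x−x_i)² + (y−y_i)² + z² = d_i² (stations at z=0).
Subtracting the S-02 sphere from S-03 and S-04: z² cancels, leaving linear equations in x and y:
-45.0 x + 118.6 y = -2366.61
20.6 x + 141.6 y = -4616.34
Solving: x ≈ -24.093, y ≈ -29.096 km (keep extra digits for the depth step; rounded: -24.1, -29.1).
Then from the S-02 sphere: z² = 42.56² − (x + 27.9)² − (y + 16.6)² with x = -24.093, y = -29.096, so z ≈ 40.506 ≈ 40.5 km.
Check against S-05 (with the unrounded solution): distance 61.55 ≈ 61.55 km. ✓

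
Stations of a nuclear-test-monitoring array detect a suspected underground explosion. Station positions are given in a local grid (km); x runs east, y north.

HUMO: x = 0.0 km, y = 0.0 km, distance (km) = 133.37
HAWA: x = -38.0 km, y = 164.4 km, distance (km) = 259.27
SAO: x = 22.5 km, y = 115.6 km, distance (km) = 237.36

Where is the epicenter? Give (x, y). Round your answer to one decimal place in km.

-101.0 km east, -87.1 km north

Circle about each station: x² + y² = 133.37²; (x + 38.0)² + (y − 164.4)² = 259.27²; (x − 22.5)² + (y − 115.6)² = 237.36².
Subtracting the HUMO equation from the HAWA and SAO equations removes the quadratic terms:
-76.0 x + 328.8 y = -20962.02
45.0 x + 231.2 y = -24682.60
Solving the 2×2 system: x ≈ -101.0, y ≈ -87.1 km.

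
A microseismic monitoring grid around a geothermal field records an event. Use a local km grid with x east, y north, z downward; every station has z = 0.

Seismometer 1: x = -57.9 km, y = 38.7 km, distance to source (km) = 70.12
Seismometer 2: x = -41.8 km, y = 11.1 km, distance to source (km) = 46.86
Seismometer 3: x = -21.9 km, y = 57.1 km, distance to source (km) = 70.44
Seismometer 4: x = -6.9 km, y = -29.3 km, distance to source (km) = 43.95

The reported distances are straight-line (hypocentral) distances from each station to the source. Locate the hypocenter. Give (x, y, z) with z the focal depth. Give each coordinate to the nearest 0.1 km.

Each station gives a sphere (x−x_i)² + (y−y_i)² + z² = d_i² (stations at z=0).
Subtracting the Seismometer 1 sphere from Seismometer 2 and Seismometer 3: z² cancels, leaving linear equations in x and y:
32.2 x − 55.2 y = -258.70
72.0 x + 36.8 y = -1155.06
Solving: x ≈ -14.203, y ≈ -3.599 km (keep extra digits for the depth step; rounded: -14.2, -3.6).
Then from the Seismometer 1 sphere: z² = 70.12² − (x + 57.9)² − (y − 38.7)² with x = -14.203, y = -3.599, so z ≈ 34.902 ≈ 34.9 km.

(-14.2, -3.6, 34.9)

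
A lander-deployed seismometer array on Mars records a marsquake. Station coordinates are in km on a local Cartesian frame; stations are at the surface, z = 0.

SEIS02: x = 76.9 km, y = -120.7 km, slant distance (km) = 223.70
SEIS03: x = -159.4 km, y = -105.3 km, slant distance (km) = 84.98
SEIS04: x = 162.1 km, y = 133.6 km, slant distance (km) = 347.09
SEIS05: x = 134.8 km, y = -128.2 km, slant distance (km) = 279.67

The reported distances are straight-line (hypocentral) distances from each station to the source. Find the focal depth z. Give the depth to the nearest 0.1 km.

Each station gives a sphere (x−x_i)² + (y−y_i)² + z² = d_i² (stations at z=0).
Subtracting the SEIS02 sphere from SEIS03 and SEIS04: z² cancels, leaving linear equations in x and y:
-472.6 x + 30.8 y = 58834.44
170.4 x + 508.6 y = -46786.51
Solving: x ≈ -127.698, y ≈ -49.207 km (keep extra digits for the depth step; rounded: -127.7, -49.2).
Then from the SEIS02 sphere: z² = 223.70² − (x − 76.9)² − (y + 120.7)² with x = -127.698, y = -49.207, so z ≈ 55.408 ≈ 55.4 km.

z ≈ 55.4 km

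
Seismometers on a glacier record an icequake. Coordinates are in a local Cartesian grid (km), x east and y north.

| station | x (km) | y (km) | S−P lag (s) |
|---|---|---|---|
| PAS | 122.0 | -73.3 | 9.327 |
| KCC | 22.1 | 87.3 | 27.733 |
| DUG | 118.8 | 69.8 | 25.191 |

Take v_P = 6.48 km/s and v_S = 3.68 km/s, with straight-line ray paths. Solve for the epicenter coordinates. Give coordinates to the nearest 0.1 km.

x ≈ 81.1 km, y ≈ -141.4 km

Distance from S−P lag: d = Δt · v_P v_S / (v_P − v_S) = Δt · (6.48·3.68)/(6.48−3.68) ≈ 8.5166·Δt.
So d_PAS = 79.43, d_KCC = 236.19, d_DUG = 214.54 km.
Circle about each station: (x − 122.0)² + (y + 73.3)² = 79.43²; (x − 22.1)² + (y − 87.3)² = 236.19²; (x − 118.8)² + (y − 69.8)² = 214.54².
Subtracting pairs of circle equations eliminates x²+y² and gives linear equations (the radical axes):
-199.8 x + 321.2 y = -61623.78
-6.4 x + 286.2 y = -40989.70
Solving the 2×2 system: x ≈ 81.1, y ≈ -141.4 km.
Check against PAS (with the unrounded x, y): √((x − 122.0)²+(y + 73.3)²) = 79.44 ≈ 79.43 km. ✓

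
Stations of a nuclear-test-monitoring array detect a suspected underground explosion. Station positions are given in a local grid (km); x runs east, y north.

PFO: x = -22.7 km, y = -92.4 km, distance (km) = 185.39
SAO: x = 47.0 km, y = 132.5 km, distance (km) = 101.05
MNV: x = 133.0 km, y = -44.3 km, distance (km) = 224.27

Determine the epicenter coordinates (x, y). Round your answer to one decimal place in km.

-45.4 km east, 91.6 km north

Circle about each station: (x + 22.7)² + (y + 92.4)² = 185.39²; (x − 47.0)² + (y − 132.5)² = 101.05²; (x − 133.0)² + (y + 44.3)² = 224.27².
Subtracting the PFO equation from the SAO and MNV equations removes the quadratic terms:
139.4 x + 449.8 y = 34870.55
311.4 x + 96.2 y = -5329.14
Solving the 2×2 system: x ≈ -45.4, y ≈ 91.6 km.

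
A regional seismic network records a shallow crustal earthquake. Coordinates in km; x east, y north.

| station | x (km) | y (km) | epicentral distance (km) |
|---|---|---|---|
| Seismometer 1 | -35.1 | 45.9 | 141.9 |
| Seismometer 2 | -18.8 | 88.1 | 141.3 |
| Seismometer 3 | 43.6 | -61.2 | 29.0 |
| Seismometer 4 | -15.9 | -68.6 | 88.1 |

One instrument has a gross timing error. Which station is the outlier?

Solve using three stations at a time. Using Seismometer 1, Seismometer 3, Seismometer 4 (subtract circle equations pairwise → linear system) gives (x, y) ≈ (70.1, -49.4).
Distances from that point to each station vs reported:
  Seismometer 1: calculated 141.9 vs reported 141.9 → residual 0.0 km
  Seismometer 2: calculated 163.7 vs reported 141.3 → residual 22.4 km
  Seismometer 3: calculated 29.0 vs reported 29.0 → residual 0.0 km
  Seismometer 4: calculated 88.1 vs reported 88.1 → residual 0.0 km
Seismometer 1, Seismometer 3, Seismometer 4 are mutually consistent (residuals ≈ 0); Seismometer 2 is off by 22.4 km.

Seismometer 2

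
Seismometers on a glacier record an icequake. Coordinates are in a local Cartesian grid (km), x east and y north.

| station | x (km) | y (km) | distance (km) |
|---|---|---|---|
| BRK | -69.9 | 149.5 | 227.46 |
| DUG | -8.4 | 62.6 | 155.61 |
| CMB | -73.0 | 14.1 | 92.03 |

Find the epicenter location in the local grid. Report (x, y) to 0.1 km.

-75.3 km east, -77.9 km north

Circle about each station: (x + 69.9)² + (y − 149.5)² = 227.46²; (x + 8.4)² + (y − 62.6)² = 155.61²; (x + 73.0)² + (y − 14.1)² = 92.03².
Subtracting the BRK equation from the DUG and CMB equations removes the quadratic terms:
123.0 x − 173.8 y = 4276.64
-6.2 x − 270.8 y = 21560.08
Solving the 2×2 system: x ≈ -75.3, y ≈ -77.9 km.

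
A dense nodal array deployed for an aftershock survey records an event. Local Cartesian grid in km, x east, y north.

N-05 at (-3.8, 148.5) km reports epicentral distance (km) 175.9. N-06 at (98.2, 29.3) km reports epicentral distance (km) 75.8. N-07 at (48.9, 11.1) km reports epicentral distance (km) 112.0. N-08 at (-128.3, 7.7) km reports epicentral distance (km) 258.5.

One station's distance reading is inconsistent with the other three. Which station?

N-05

Solve using three stations at a time. Using N-06, N-07, N-08 (subtract circle equations pairwise → linear system) gives (x, y) ≈ (111.6, 103.8).
Distances from that point to each station vs reported:
  N-05: calculated 123.8 vs reported 175.9 → residual 52.1 km
  N-06: calculated 75.7 vs reported 75.8 → residual 0.1 km
  N-07: calculated 111.9 vs reported 112.0 → residual 0.1 km
  N-08: calculated 258.5 vs reported 258.5 → residual 0.0 km
N-06, N-07, N-08 are mutually consistent (residuals ≈ 0); N-05 is off by 52.1 km.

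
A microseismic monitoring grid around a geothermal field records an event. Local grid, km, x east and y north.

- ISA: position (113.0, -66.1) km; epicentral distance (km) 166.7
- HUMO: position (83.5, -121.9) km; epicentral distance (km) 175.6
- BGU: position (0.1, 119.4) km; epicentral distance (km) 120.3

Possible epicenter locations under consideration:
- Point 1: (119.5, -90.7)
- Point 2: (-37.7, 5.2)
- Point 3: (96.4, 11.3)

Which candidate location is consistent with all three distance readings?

Point 2

For each candidate, compare |candidate − station| to the reported distance:
Point 1: residuals ISA 141.3, HUMO 128.0, BGU 121.4 → max 141.3 km
Point 2: residuals ISA 0.0, HUMO 0.0, BGU 0.0 → max 0.0 km
Point 3: residuals ISA 87.5, HUMO 41.8, BGU 24.5 → max 87.5 km
Only Point 2 has all residuals ≈ 0.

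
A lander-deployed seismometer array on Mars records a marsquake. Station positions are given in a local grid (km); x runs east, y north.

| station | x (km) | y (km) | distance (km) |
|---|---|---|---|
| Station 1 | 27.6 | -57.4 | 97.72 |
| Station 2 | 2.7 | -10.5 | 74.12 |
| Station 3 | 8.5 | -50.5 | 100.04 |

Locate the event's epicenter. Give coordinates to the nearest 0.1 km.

Circle about each station: (x − 27.6)² + (y + 57.4)² = 97.72²; (x − 2.7)² + (y + 10.5)² = 74.12²; (x − 8.5)² + (y + 50.5)² = 100.04².
Subtracting pairs of circle equations eliminates x²+y² and gives linear equations (the radical axes):
-49.8 x + 93.8 y = 116.44
-38.2 x + 13.8 y = -1892.82
Solving the 2×2 system: x ≈ 61.9, y ≈ 34.1 km.

(61.9, 34.1)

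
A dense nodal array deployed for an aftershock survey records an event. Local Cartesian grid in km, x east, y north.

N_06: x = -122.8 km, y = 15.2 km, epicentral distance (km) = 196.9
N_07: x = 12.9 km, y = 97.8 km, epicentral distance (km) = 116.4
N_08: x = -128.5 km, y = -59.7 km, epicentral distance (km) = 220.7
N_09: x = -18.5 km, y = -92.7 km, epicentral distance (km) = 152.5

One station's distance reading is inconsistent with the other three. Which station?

N_07

Solve using three stations at a time. Using N_06, N_08, N_09 (subtract circle equations pairwise → linear system) gives (x, y) ≈ (73.7, 28.9).
Distances from that point to each station vs reported:
  N_06: calculated 197.0 vs reported 196.9 → residual 0.1 km
  N_07: calculated 91.9 vs reported 116.4 → residual 24.5 km
  N_08: calculated 220.8 vs reported 220.7 → residual 0.1 km
  N_09: calculated 152.6 vs reported 152.5 → residual 0.1 km
N_06, N_08, N_09 are mutually consistent (residuals ≈ 0); N_07 is off by 24.5 km.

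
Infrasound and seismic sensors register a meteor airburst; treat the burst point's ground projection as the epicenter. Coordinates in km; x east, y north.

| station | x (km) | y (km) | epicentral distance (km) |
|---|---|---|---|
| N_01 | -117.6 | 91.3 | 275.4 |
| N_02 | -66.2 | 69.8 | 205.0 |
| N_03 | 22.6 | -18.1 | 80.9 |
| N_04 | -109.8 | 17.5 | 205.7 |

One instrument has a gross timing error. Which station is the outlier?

N_01

Solve using three stations at a time. Using N_02, N_03, N_04 (subtract circle equations pairwise → linear system) gives (x, y) ≈ (68.9, -84.4).
Distances from that point to each station vs reported:
  N_01: calculated 256.2 vs reported 275.4 → residual 19.2 km
  N_02: calculated 205.0 vs reported 205.0 → residual 0.0 km
  N_03: calculated 80.8 vs reported 80.9 → residual 0.1 km
  N_04: calculated 205.7 vs reported 205.7 → residual 0.0 km
N_02, N_03, N_04 are mutually consistent (residuals ≈ 0); N_01 is off by 19.2 km.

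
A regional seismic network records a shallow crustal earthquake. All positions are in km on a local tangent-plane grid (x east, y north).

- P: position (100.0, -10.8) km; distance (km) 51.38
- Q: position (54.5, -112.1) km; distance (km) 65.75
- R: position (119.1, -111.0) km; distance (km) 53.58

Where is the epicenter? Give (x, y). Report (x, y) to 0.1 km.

x ≈ 97.2 km, y ≈ -62.1 km

Circle about each station: (x − 100.0)² + (y + 10.8)² = 51.38²; (x − 54.5)² + (y + 112.1)² = 65.75²; (x − 119.1)² + (y + 111.0)² = 53.58².
Subtracting pairs of circle equations eliminates x²+y² and gives linear equations (the radical axes):
-91.0 x − 202.6 y = 3736.86
38.2 x − 200.4 y = 16158.26
Solving the 2×2 system: x ≈ 97.2, y ≈ -62.1 km.
Check against P (with the unrounded x, y): √((x − 100.0)²+(y + 10.8)²) = 51.38 ≈ 51.38 km. ✓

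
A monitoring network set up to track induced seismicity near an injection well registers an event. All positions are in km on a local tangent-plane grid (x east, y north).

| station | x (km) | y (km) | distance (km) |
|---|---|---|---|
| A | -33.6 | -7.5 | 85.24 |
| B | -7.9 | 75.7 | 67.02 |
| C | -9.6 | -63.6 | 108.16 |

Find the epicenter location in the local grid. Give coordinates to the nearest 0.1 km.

Circle about each station: (x + 33.6)² + (y + 7.5)² = 85.24²; (x + 7.9)² + (y − 75.7)² = 67.02²; (x + 9.6)² + (y + 63.6)² = 108.16².
Subtracting the A equation from the B and C equations removes the quadratic terms:
51.4 x + 166.4 y = 7381.87
48.0 x − 112.2 y = -1480.82
Solving the 2×2 system: x ≈ 42.3, y ≈ 31.3 km.

42.3 km east, 31.3 km north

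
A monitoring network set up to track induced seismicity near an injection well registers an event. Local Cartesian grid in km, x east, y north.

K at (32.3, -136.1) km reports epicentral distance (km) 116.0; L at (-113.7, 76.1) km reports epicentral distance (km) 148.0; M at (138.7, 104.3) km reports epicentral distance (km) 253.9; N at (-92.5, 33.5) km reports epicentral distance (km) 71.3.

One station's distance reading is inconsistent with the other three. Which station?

Solve using three stations at a time. Using K, L, M (subtract circle equations pairwise → linear system) gives (x, y) ≈ (-55.1, -59.8).
Distances from that point to each station vs reported:
  K: calculated 116.0 vs reported 116.0 → residual 0.0 km
  L: calculated 148.0 vs reported 148.0 → residual 0.0 km
  M: calculated 253.9 vs reported 253.9 → residual 0.0 km
  N: calculated 100.5 vs reported 71.3 → residual 29.2 km
K, L, M are mutually consistent (residuals ≈ 0); N is off by 29.2 km.

N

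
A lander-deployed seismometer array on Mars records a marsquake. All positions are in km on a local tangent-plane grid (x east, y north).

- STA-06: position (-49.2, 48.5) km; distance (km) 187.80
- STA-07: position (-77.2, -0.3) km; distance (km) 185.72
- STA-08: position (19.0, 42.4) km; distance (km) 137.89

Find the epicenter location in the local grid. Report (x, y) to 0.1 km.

Circle about each station: (x + 49.2)² + (y − 48.5)² = 187.80²; (x + 77.2)² + (y + 0.3)² = 185.72²; (x − 19.0)² + (y − 42.4)² = 137.89².
Subtracting the STA-06 equation from the STA-07 and STA-08 equations removes the quadratic terms:
-56.0 x − 97.6 y = 1963.96
136.4 x − 12.2 y = 13641.06
Solving the 2×2 system: x ≈ 93.4, y ≈ -73.7 km.

x ≈ 93.4 km, y ≈ -73.7 km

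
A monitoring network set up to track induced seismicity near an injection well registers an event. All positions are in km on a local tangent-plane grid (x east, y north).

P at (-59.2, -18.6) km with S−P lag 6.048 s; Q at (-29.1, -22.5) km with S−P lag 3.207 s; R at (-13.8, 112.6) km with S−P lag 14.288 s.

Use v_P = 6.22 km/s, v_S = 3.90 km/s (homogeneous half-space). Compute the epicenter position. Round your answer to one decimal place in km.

(1.6, -36.0)

Distance from S−P lag: d = Δt · v_P v_S / (v_P − v_S) = Δt · (6.22·3.90)/(6.22−3.90) ≈ 10.4560·Δt.
So d_P = 63.24, d_Q = 33.53, d_R = 149.40 km.
Circle about each station: (x + 59.2)² + (y + 18.6)² = 63.24²; (x + 29.1)² + (y + 22.5)² = 33.53²; (x + 13.8)² + (y − 112.6)² = 149.40².
Subtracting pairs of circle equations eliminates x²+y² and gives linear equations (the radical axes):
60.2 x − 7.8 y = 377.50
90.8 x + 262.4 y = -9302.46
Solving the 2×2 system: x ≈ 1.6, y ≈ -36.0 km.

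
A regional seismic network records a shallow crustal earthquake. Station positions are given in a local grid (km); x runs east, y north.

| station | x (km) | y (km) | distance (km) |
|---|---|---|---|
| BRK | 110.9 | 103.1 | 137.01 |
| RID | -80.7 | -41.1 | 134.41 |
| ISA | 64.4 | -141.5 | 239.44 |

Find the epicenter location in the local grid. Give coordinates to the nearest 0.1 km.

Circle about each station: (x − 110.9)² + (y − 103.1)² = 137.01²; (x + 80.7)² + (y + 41.1)² = 134.41²; (x − 64.4)² + (y + 141.5)² = 239.44².
Subtracting the BRK equation from the RID and ISA equations removes the quadratic terms:
-383.2 x − 288.4 y = -14021.03
-93.0 x − 489.2 y = -37318.58
Solving the 2×2 system: x ≈ -24.3, y ≈ 80.9 km.
Check against BRK (with the unrounded x, y): √((x − 110.9)²+(y − 103.1)²) = 137.01 ≈ 137.01 km. ✓

(-24.3, 80.9)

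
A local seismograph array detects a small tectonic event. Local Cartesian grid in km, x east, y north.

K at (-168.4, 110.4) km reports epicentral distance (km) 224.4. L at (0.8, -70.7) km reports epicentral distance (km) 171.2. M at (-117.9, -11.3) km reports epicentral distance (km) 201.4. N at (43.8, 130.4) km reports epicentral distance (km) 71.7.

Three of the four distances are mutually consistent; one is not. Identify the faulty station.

Solve using three stations at a time. Using K, L, M (subtract circle equations pairwise → linear system) gives (x, y) ≈ (55.2, 91.6).
Distances from that point to each station vs reported:
  K: calculated 224.4 vs reported 224.4 → residual 0.0 km
  L: calculated 171.2 vs reported 171.2 → residual 0.0 km
  M: calculated 201.4 vs reported 201.4 → residual 0.0 km
  N: calculated 40.4 vs reported 71.7 → residual 31.3 km
K, L, M are mutually consistent (residuals ≈ 0); N is off by 31.3 km.

N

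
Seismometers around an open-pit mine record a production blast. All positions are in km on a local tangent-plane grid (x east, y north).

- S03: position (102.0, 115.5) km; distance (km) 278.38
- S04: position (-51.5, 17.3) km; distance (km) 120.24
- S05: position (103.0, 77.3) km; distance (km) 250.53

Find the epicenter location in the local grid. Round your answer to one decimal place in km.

Circle about each station: (x − 102.0)² + (y − 115.5)² = 278.38²; (x + 51.5)² + (y − 17.3)² = 120.24²; (x − 103.0)² + (y − 77.3)² = 250.53².
Subtracting pairs of circle equations eliminates x²+y² and gives linear equations (the radical axes):
-307.0 x − 196.4 y = 42245.06
2.0 x − 76.4 y = 7570.18
Solving the 2×2 system: x ≈ -73.0, y ≈ -101.0 km.

-73.0 km east, -101.0 km north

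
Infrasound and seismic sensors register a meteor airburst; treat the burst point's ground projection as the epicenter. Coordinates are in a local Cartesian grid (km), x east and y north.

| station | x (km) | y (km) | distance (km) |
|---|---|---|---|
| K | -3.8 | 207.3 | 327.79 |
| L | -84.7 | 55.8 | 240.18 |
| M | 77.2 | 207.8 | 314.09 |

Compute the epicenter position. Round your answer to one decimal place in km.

92.9 km east, -105.9 km north

Circle about each station: (x + 3.8)² + (y − 207.3)² = 327.79²; (x + 84.7)² + (y − 55.8)² = 240.18²; (x − 77.2)² + (y − 207.8)² = 314.09².
Subtracting the K equation from the L and M equations removes the quadratic terms:
-161.8 x − 303.0 y = 17059.85
162.0 x + 1.0 y = 14946.71
Solving the 2×2 system: x ≈ 92.9, y ≈ -105.9 km.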